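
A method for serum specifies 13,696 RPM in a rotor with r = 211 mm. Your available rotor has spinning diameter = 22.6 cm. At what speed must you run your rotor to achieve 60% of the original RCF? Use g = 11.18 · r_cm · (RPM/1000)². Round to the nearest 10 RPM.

Original rotor: r = 211 mm = 21.1 cm
RCF_original = 11.18 × 21.1 × (13.696)² = 11.18 × 21.1 × 187.580416 ≈ 44,249.8 × g
Target RCF = 0.6 × 44,249.8 ≈ 26,549.9 × g
Your rotor: r = 22.6 / 2 = 11.3 cm
26,549.9 = 11.18 × 11.3 × (N/1000)²
(N/1000)² = 26,549.9 / 126.334 = 210.1564
N = 1000 × √210.1564 ≈ 14,496.8

14500 RPM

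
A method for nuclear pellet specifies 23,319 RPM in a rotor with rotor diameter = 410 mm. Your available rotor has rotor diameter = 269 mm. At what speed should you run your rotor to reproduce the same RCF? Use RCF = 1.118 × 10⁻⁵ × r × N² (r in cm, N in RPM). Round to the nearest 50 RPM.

28800 RPM

Original rotor: r = 410 mm / 2 = 205 mm = 20.5 cm
RCF_original = 1.118 × 10⁻⁵ × 20.5 × (23319)² = 1.118 × 10⁻⁵ × 20.5 × 543,775,761 ≈ 124,628 × g
Your rotor: r = 269 mm / 2 = 134.5 mm = 13.45 cm
124,628 = 1.118 × 10⁻⁵ × 13.45 × N²
N² = 124,628 / (15.0371 × 10⁻⁵) = 828,803,426
N ≈ √828,803,426 ≈ 28,788.9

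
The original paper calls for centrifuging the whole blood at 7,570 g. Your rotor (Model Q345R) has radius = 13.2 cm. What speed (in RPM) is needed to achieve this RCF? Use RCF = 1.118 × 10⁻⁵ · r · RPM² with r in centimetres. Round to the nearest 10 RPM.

7160 RPM

7,570 = 1.118 × 10⁻⁵ × 13.2 × N²
N² = 7,570 / (14.7576 × 10⁻⁵) = 51,295,604
N ≈ √51,295,604 ≈ 7,162.1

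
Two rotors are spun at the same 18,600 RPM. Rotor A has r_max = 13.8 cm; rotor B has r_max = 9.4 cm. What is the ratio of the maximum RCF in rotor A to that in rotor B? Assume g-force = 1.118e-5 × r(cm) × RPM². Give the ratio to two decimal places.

1.47

At fixed N, RCF ∝ r, so RCF_A/RCF_B = r_A/r_B = 13.8 / 9.4 = 1.4681.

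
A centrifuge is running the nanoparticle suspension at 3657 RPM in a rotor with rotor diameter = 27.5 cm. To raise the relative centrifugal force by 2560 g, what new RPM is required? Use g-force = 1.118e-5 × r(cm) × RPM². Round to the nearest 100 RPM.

≈ 5500 RPM

r = 27.5 / 2 = 13.75 cm
Current RCF = 1.118 × 10⁻⁵ × 13.75 × (3657)² = 1.118 × 10⁻⁵ × 13.75 × 13,373,649 ≈ 2,055.9 × g
Target RCF = 2,055.9 + 2,560 = 4,615.9 × g
N² = 4,615.9 / (15.3725 × 10⁻⁵) = 30,026,996
N ≈ √30,026,996 ≈ 5,479.7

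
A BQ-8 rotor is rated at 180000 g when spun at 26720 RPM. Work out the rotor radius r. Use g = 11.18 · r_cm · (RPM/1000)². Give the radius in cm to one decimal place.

180000 = 11.18 × r × (26.72)²
r = 180000 / (11.18 × 713.9584) = 180000 / 7982.055 ≈ 22.551 cm

22.6 cm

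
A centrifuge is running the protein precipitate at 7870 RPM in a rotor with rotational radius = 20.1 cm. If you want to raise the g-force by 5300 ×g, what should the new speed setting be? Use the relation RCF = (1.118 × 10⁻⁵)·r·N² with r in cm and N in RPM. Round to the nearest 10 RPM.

9250 RPM

Current RCF = 1.118 × 10⁻⁵ × 20.1 × (7870)² = 1.118 × 10⁻⁵ × 20.1 × 61,936,900 ≈ 13,918.3 × g
Target RCF = 13,918.3 + 5,300 = 19,218.3 × g
N² = 19,218.3 / (22.4718 × 10⁻⁵) = 85,521,854
N ≈ √85,521,854 ≈ 9,247.8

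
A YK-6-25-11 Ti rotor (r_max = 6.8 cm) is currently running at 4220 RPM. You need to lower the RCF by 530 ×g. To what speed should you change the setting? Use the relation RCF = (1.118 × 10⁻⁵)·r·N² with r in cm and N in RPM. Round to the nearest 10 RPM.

≈ 3290 RPM

Current RCF = 1.118 × 10⁻⁵ × 6.8 × (4220)² = 1.118 × 10⁻⁵ × 6.8 × 17,808,400 ≈ 1,353.9 × g
Target RCF = 1,353.9 − 530 = 823.9 × g
N² = 823.9 / (7.6024 × 10⁻⁵) = 10,837,367
N ≈ √10,837,367 ≈ 3,292.0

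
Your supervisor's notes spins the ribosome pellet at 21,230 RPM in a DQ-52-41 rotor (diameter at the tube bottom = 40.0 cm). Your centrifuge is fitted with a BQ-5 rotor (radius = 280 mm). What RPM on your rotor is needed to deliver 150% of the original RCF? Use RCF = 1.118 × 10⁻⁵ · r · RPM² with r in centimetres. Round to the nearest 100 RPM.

Original rotor: r = 40.0 / 2 = 20 cm
RCF_original = 1.118 × 10⁻⁵ × 20 × (21230)² = 1.118 × 10⁻⁵ × 20 × 450,712,900 ≈ 100,779.4 × g
Target RCF = 1.5 × 100,779.4 ≈ 151,169.1 × g
Your rotor: r = 280 mm = 28.0 cm
151,169.1 = 1.118 × 10⁻⁵ × 28 × N²
N² = 151,169.1 / (31.304 × 10⁻⁵) = 482,906,657
N ≈ √482,906,657 ≈ 21,975.1

22000 RPM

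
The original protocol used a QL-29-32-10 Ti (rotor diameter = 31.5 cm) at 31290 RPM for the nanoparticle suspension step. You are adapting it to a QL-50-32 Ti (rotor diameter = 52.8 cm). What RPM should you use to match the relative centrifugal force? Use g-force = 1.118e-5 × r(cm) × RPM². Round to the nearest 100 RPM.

≈ 24200 RPM

Original rotor: r = 31.5 / 2 = 15.75 cm
RCF_original = 1.118 × 10⁻⁵ × 15.75 × (31290)² = 1.118 × 10⁻⁵ × 15.75 × 979,064,100 ≈ 172,398.5 × g
Your rotor: r = 52.8 / 2 = 26.4 cm
172,398.5 = 1.118 × 10⁻⁵ × 26.4 × N²
N² = 172,398.5 / (29.5152 × 10⁻⁵) = 584,100,735
N ≈ √584,100,735 ≈ 24,168.2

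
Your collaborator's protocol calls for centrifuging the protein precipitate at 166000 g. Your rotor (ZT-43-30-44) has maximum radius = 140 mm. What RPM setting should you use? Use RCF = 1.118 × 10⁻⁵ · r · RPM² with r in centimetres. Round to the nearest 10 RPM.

≈ 32570 RPM

r = 140 mm = 14.0 cm
166,000 = 1.118 × 10⁻⁵ × 14 × N²
N² = 166,000 / (15.652 × 10⁻⁵) = 1,060,567,340
N ≈ √1,060,567,340 ≈ 32,566.4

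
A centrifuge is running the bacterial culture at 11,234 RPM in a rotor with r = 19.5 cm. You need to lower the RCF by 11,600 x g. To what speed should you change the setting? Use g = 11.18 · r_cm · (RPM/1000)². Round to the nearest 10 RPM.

Current RCF = 11.18 × 19.5 × (11.234)² = 11.18 × 19.5 × 126.202756 ≈ 27,513.5 × g
Target RCF = 27,513.5 − 11,600 = 15,913.5 × g
(N/1000)² = 15,913.5 / 218.01 = 72.99436
N = 1000 × √72.99436 ≈ 8,543.7

8540 RPM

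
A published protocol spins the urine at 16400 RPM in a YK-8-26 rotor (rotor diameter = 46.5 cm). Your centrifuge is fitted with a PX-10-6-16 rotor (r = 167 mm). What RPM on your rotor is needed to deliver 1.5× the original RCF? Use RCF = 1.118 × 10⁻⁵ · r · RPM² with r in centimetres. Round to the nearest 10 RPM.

Original rotor: r = 46.5 / 2 = 23.25 cm
RCF_original = 1.118 × 10⁻⁵ × 23.25 × (16400)² = 1.118 × 10⁻⁵ × 23.25 × 268,960,000 ≈ 69,912.1 × g
Target RCF = 1.5 × 69,912.1 ≈ 104,868.2 × g
Your rotor: r = 167 mm = 16.7 cm
104,868.2 = 1.118 × 10⁻⁵ × 16.7 × N²
N² = 104,868.2 / (18.6706 × 10⁻⁵) = 561,675,576
N ≈ √561,675,576 ≈ 23,699.7

23700 RPM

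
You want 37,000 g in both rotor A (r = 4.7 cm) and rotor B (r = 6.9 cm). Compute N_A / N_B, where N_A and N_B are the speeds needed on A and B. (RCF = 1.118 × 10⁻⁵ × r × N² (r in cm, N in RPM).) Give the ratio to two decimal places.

1.21

At fixed RCF, N ∝ 1/√r, so N_A/N_B = √(r_B/r_A) = √(6.9/4.7) = √1.468085 = 1.2116.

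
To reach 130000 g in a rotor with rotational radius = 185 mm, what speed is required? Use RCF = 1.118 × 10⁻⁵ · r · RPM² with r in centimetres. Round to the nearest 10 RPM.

25070 RPM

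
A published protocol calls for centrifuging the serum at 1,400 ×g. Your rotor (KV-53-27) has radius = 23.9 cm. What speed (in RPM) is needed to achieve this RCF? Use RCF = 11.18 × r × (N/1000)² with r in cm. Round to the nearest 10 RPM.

N ≈ 2290 RPM

RCF = 11.18 × r × (N/1000)²
1,400 = 11.18 × 23.9 × (N/1000)²
(N/1000)² = 1,400 / 267.202 = 5.239482
N = 1000 × √5.239482 ≈ 2,289.0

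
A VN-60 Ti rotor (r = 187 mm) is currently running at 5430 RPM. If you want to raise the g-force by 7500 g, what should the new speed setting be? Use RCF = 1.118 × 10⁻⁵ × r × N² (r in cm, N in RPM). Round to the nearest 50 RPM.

r = 187 mm = 18.7 cm
Current RCF = 1.118 × 10⁻⁵ × 18.7 × (5430)² = 1.118 × 10⁻⁵ × 18.7 × 29,484,900 ≈ 6,164.3 × g
Target RCF = 6,164.3 + 7,500 = 13,664.3 × g
N² = 13,664.3 / (20.9066 × 10⁻⁵) = 65,358,786
N ≈ √65,358,786 ≈ 8,084.5

8100 RPM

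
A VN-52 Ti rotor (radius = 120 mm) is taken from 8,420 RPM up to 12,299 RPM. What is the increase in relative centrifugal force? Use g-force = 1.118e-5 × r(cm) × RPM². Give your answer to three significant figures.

10800 g

r = 120 mm = 12.0 cm
RCF₁ = 1.118 × 10⁻⁵ × 12 × (8420)² = 1.118 × 10⁻⁵ × 12 × 70,896,400 ≈ 9,511.5 × g
RCF₂ = 1.118 × 10⁻⁵ × 12 × (12299)² = 1.118 × 10⁻⁵ × 12 × 151,265,401 ≈ 20,293.8 × g
Increase = 20,293.8 − 9,511.5 = 10,782.3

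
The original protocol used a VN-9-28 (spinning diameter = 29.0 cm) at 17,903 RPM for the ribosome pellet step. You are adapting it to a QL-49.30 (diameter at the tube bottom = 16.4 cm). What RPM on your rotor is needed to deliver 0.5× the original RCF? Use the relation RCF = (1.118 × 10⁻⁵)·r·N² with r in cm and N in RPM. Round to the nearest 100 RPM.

Original rotor: r = 29.0 / 2 = 14.5 cm
RCF_original = 1.118 × 10⁻⁵ × 14.5 × (17903)² = 1.118 × 10⁻⁵ × 14.5 × 320,517,409 ≈ 51,959.1 × g
Target RCF = 0.5 × 51,959.1 ≈ 25,979.5 × g
Your rotor: r = 16.4 / 2 = 8.2 cm
25,979.5 = 1.118 × 10⁻⁵ × 8.2 × N²
N² = 25,979.5 / (9.1676 × 10⁻⁵) = 283,383,874
N ≈ √283,383,874 ≈ 16,834.0

≈ 16800 RPM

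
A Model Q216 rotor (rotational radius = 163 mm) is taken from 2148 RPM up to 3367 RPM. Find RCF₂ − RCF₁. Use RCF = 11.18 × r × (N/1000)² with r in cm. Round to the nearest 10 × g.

1230 g

r = 163 mm = 16.3 cm
RCF₁ = 11.18 × 16.3 × (2.148)² = 11.18 × 16.3 × 4.613904 ≈ 840.8 × g
RCF₂ = 11.18 × 16.3 × (3.367)² = 11.18 × 16.3 × 11.336689 ≈ 2,065.9 × g
Increase = 2,065.9 − 840.8 = 1,225.1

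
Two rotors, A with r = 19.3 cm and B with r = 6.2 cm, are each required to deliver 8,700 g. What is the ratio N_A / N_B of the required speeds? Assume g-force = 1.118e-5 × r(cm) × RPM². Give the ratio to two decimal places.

0.57

At fixed RCF, N ∝ 1/√r, so N_A/N_B = √(r_B/r_A) = √(6.2/19.3) = √0.321244 = 0.5668.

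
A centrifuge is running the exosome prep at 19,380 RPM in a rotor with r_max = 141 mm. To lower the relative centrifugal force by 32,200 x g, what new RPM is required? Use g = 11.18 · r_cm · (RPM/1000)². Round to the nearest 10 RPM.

r = 141 mm = 14.1 cm
Current RCF = 11.18 × 14.1 × (19.38)² = 11.18 × 14.1 × 375.5844 ≈ 59,206.4 × g
Target RCF = 59,206.4 − 32,200 = 27,006.4 × g
(N/1000)² = 27,006.4 / 157.638 = 171.3191
N = 1000 × √171.3191 ≈ 13,088.9

≈ 13090 RPM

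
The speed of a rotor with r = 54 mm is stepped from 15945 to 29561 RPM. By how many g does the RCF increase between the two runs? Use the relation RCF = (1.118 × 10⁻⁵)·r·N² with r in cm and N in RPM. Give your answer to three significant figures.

r = 54 mm = 5.4 cm
RCF₁ = 1.118 × 10⁻⁵ × 5.4 × (15945)² = 1.118 × 10⁻⁵ × 5.4 × 254,243,025 ≈ 15,349.2 × g
RCF₂ = 1.118 × 10⁻⁵ × 5.4 × (29561)² = 1.118 × 10⁻⁵ × 5.4 × 873,852,721 ≈ 52,756.2 × g
Increase = 52,756.2 − 15,349.2 = 37,407

37400 g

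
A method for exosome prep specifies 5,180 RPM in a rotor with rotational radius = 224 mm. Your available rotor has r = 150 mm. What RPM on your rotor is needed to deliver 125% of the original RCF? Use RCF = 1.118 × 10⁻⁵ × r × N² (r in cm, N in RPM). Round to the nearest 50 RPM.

≈ 7100 RPM

Original rotor: r = 224 mm = 22.4 cm
RCF_original = 1.118 × 10⁻⁵ × 22.4 × (5180)² = 1.118 × 10⁻⁵ × 22.4 × 26,832,400 ≈ 6,719.7 × g
Target RCF = 1.25 × 6,719.7 ≈ 8,399.6 × g
Your rotor: r = 150 mm = 15.0 cm
8,399.6 = 1.118 × 10⁻⁵ × 15 × N²
N² = 8,399.6 / (16.77 × 10⁻⁵) = 50,087,060
N ≈ √50,087,060 ≈ 7,077.2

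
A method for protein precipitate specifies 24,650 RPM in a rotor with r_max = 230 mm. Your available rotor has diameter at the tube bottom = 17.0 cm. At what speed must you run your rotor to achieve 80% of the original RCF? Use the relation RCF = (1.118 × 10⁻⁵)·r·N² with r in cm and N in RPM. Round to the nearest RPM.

Original rotor: r = 230 mm = 23.0 cm
RCF = 1.118 × 10⁻⁵ × r × N²
RCF_original = 1.118 × 10⁻⁵ × 23 × (24650)² = 1.118 × 10⁻⁵ × 23 × 607,622,500 ≈ 156,244 × g
Target RCF = 0.8 × 156,244 ≈ 124,995.2 × g
Your rotor: r = 17.0 / 2 = 8.5 cm
124,995.2 = 1.118 × 10⁻⁵ × 8.5 × N²
N² = 124,995.2 / (9.503 × 10⁻⁵) = 1,315,323,582
N ≈ √1,315,323,582 ≈ 36,267.4

≈ 36267 RPM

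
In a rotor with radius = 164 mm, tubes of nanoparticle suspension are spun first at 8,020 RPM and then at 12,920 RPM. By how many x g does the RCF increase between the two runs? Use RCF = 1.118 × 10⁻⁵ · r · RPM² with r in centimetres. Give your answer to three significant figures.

r = 164 mm = 16.4 cm
RCF₁ = 1.118 × 10⁻⁵ × 16.4 × (8020)² = 1.118 × 10⁻⁵ × 16.4 × 64,320,400 ≈ 11,793.3 × g
RCF₂ = 1.118 × 10⁻⁵ × 16.4 × (12920)² = 1.118 × 10⁻⁵ × 16.4 × 166,926,400 ≈ 30,606.3 × g
Increase = 30,606.3 − 11,793.3 = 18,813

18800 x g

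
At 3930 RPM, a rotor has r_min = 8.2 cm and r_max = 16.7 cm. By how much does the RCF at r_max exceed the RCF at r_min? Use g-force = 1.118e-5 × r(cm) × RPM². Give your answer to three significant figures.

≈ 1470 ×g

RCF_max = 1.118 × 10⁻⁵ × 16.7 × (3930)² = 1.118 × 10⁻⁵ × 16.7 × 15,444,900 ≈ 2,883.7 × g
RCF_min = 1.118 × 10⁻⁵ × 8.2 × (3930)² = 1.118 × 10⁻⁵ × 8.2 × 15,444,900 ≈ 1,415.9 × g
ΔRCF = 2,883.7 − 1,415.9 = 1,467.8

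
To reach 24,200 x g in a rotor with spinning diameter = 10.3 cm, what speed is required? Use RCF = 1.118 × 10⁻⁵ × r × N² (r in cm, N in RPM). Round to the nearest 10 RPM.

20500 RPM

r = 10.3 / 2 = 5.15 cm
24,200 = 1.118 × 10⁻⁵ × 5.15 × N²
N² = 24,200 / (5.7577 × 10⁻⁵) = 420,306,720
N ≈ √420,306,720 ≈ 20,501.4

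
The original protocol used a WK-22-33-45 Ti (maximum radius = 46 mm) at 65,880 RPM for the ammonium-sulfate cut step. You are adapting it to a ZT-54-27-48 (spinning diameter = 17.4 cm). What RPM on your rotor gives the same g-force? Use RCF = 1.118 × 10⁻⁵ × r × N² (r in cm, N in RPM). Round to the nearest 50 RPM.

Original rotor: r = 46 mm = 4.6 cm
RCF = 1.118 × 10⁻⁵ × r × N²
RCF_original = 1.118 × 10⁻⁵ × 4.6 × (65880)² = 1.118 × 10⁻⁵ × 4.6 × 4,340,174,400 ≈ 223,206.5 × g
Your rotor: r = 17.4 / 2 = 8.7 cm
223,206.5 = 1.118 × 10⁻⁵ × 8.7 × N²
N² = 223,206.5 / (9.7266 × 10⁻⁵) = 2,294,804,968
N ≈ √2,294,804,968 ≈ 47,904.1

≈ 47900 RPM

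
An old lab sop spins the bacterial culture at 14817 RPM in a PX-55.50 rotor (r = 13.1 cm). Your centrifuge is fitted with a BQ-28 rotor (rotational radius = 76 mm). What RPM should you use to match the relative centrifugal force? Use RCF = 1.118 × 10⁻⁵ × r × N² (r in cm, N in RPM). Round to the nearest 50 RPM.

RCF_original = 1.118 × 10⁻⁵ × 13.1 × (14817)² = 1.118 × 10⁻⁵ × 13.1 × 219,543,489 ≈ 32,153.9 × g
Your rotor: r = 76 mm = 7.6 cm
32,153.9 = 1.118 × 10⁻⁵ × 7.6 × N²
N² = 32,153.9 / (8.4968 × 10⁻⁵) = 378,423,642
N ≈ √378,423,642 ≈ 19,453.1

19450 RPM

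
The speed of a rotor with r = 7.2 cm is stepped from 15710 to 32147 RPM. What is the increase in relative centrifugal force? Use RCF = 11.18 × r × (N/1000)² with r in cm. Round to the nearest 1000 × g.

63000 x g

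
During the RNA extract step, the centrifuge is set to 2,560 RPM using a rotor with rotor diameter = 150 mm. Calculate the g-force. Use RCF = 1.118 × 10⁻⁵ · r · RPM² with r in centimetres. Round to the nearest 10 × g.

r = 150 mm / 2 = 75 mm = 7.5 cm
RCF = 1.118 × 10⁻⁵ × 7.5 × (2560)² = 1.118 × 10⁻⁵ × 7.5 × 6,553,600 ≈ 549.5 × g

≈ 550 × g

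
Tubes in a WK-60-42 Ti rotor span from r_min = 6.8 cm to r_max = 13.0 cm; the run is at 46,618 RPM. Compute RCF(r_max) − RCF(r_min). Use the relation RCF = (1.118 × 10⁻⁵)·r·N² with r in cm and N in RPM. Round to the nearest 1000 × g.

RCF_max = 1.118 × 10⁻⁵ × 13 × (46618)² = 1.118 × 10⁻⁵ × 13 × 2,173,237,924 ≈ 315,858.4 × g
RCF_min = 1.118 × 10⁻⁵ × 6.8 × (46618)² = 1.118 × 10⁻⁵ × 6.8 × 2,173,237,924 ≈ 165,218.2 × g
ΔRCF = 315,858.4 − 165,218.2 = 150,640.2

ΔRCF ≈ 151000 x g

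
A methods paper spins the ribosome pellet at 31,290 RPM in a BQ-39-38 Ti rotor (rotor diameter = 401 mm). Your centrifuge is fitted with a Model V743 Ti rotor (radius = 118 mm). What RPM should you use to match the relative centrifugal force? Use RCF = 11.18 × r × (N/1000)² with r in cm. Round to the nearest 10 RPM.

≈ 40790 RPM

Original rotor: r = 401 mm / 2 = 200.5 mm = 20.05 cm
RCF_original = 11.18 × 20.05 × (31.29)² = 11.18 × 20.05 × 979.0641 ≈ 219,466 × g
Your rotor: r = 118 mm = 11.8 cm
219,466 = 11.18 × 11.8 × (N/1000)²
(N/1000)² = 219,466 / 131.924 = 1663.579
N = 1000 × √1663.579 ≈ 40,787.0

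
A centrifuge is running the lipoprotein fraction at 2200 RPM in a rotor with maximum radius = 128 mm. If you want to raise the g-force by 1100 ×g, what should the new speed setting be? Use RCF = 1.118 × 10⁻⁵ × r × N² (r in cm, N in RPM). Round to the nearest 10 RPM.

r = 128 mm = 12.8 cm
Current RCF = 1.118 × 10⁻⁵ × 12.8 × (2200)² = 1.118 × 10⁻⁵ × 12.8 × 4,840,000 ≈ 692.6 × g
Target RCF = 692.6 + 1,100 = 1,792.6 × g
N² = 1,792.6 / (14.3104 × 10⁻⁵) = 12,526,554
N ≈ √12,526,554 ≈ 3,539.3

3540 RPM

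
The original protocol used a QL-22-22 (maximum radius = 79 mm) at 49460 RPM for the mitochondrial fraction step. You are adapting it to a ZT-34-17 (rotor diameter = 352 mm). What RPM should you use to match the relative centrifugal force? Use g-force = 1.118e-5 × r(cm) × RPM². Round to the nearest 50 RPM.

33150 RPM

Original rotor: r = 79 mm = 7.9 cm
RCF = 1.118 × 10⁻⁵ × r × N²
RCF_original = 1.118 × 10⁻⁵ × 7.9 × (49460)² = 1.118 × 10⁻⁵ × 7.9 × 2,446,291,600 ≈ 216,061.4 × g
Your rotor: r = 352 mm / 2 = 176 mm = 17.6 cm
216,061.4 = 1.118 × 10⁻⁵ × 17.6 × N²
N² = 216,061.4 / (19.6768 × 10⁻⁵) = 1,098,051,512
N ≈ √1,098,051,512 ≈ 33,136.9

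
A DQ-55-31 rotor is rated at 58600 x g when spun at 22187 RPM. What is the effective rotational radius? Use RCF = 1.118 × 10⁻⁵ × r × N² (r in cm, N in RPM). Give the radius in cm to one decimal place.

58600 = 1.118 × 10⁻⁵ × r × (22187)²
r = 58600 / (1.118 × 10⁻⁵ × 492,262,969) = 58600 / 5503.5 ≈ 10.648 cm

10.6 cm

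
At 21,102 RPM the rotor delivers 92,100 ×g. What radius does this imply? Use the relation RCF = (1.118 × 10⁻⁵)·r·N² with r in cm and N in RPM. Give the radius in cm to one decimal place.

RCF = 1.118 × 10⁻⁵ × r × N²
92100 = 1.118 × 10⁻⁵ × r × (21102)²
r = 92100 / (1.118 × 10⁻⁵ × 445,294,404) = 92100 / 4978.391 ≈ 18.500 cm

18.5 cm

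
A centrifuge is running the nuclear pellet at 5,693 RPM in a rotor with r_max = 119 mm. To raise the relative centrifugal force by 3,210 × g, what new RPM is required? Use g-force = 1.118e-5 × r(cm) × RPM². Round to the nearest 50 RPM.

r = 119 mm = 11.9 cm
Current RCF = 1.118 × 10⁻⁵ × 11.9 × (5693)² = 1.118 × 10⁻⁵ × 11.9 × 32,410,249 ≈ 4,311.9 × g
Target RCF = 4,311.9 + 3,210 = 7,521.9 × g
N² = 7,521.9 / (13.3042 × 10⁻⁵) = 56,537,785
N ≈ √56,537,785 ≈ 7,519.2

≈ 7500 RPM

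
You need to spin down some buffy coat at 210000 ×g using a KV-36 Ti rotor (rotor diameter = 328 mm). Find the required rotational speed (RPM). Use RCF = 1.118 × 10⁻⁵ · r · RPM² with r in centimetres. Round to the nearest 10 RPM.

N ≈ 33840 RPM

r = 328 mm / 2 = 164 mm = 16.4 cm
RCF = 1.118 × 10⁻⁵ × r × N²
210,000 = 1.118 × 10⁻⁵ × 16.4 × N²
N² = 210,000 / (18.3352 × 10⁻⁵) = 1,145,337,929
N ≈ √1,145,337,929 ≈ 33,842.8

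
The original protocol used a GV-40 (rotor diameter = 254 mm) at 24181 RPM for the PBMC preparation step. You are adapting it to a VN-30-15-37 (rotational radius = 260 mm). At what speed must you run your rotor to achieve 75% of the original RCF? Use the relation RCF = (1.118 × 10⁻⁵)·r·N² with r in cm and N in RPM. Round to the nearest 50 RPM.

14650 RPM

Original rotor: r = 254 mm / 2 = 127 mm = 12.7 cm
RCF_original = 1.118 × 10⁻⁵ × 12.7 × (24181)² = 1.118 × 10⁻⁵ × 12.7 × 584,720,761 ≈ 83,022.2 × g
Target RCF = 0.75 × 83,022.2 ≈ 62,266.6 × g
Your rotor: r = 260 mm = 26.0 cm
62,266.6 = 1.118 × 10⁻⁵ × 26 × N²
N² = 62,266.6 / (29.068 × 10⁻⁵) = 214,210,128
N ≈ √214,210,128 ≈ 14,635.9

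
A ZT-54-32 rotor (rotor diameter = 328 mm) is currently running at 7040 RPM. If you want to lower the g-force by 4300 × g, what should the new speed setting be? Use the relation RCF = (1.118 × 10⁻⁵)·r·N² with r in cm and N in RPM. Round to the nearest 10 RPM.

r = 328 mm / 2 = 164 mm = 16.4 cm
Current RCF = 1.118 × 10⁻⁵ × 16.4 × (7040)² = 1.118 × 10⁻⁵ × 16.4 × 49,561,600 ≈ 9,087.2 × g
Target RCF = 9,087.2 − 4,300 = 4,787.2 × g
N² = 4,787.2 / (18.3352 × 10⁻⁵) = 26,109,342
N ≈ √26,109,342 ≈ 5,109.7

N₂ ≈ 5110 RPM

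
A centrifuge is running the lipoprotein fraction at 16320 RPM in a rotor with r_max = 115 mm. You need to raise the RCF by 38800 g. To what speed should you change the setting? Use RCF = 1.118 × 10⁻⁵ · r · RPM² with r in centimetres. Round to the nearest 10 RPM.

N₂ ≈ 23840 RPM

r = 115 mm = 11.5 cm
Current RCF = 1.118 × 10⁻⁵ × 11.5 × (16320)² = 1.118 × 10⁻⁵ × 11.5 × 266,342,400 ≈ 34,243.6 × g
Target RCF = 34,243.6 + 38,800 = 73,043.6 × g
N² = 73,043.6 / (12.857 × 10⁻⁵) = 568,123,201
N ≈ √568,123,201 ≈ 23,835.3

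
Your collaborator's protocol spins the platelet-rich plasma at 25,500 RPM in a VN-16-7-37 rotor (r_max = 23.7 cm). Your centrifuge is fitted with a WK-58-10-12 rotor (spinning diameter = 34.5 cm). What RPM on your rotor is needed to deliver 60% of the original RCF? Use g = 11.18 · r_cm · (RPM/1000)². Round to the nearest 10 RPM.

23150 RPM

RCF_original = 11.18 × 23.7 × (25.5)² = 11.18 × 23.7 × 650.25 ≈ 172,294.1 × g
Target RCF = 0.6 × 172,294.1 ≈ 103,376.5 × g
Your rotor: r = 34.5 / 2 = 17.25 cm
103,376.5 = 11.18 × 17.25 × (N/1000)²
(N/1000)² = 103,376.5 / 192.855 = 536.0323
N = 1000 × √536.0323 ≈ 23,152.4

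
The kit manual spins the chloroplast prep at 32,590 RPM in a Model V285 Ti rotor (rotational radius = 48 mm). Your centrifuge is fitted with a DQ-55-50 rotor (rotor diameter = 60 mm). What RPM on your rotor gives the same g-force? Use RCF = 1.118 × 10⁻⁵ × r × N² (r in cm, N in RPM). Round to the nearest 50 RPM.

Original rotor: r = 48 mm = 4.8 cm
RCF = 1.118 × 10⁻⁵ × r × N²
RCF_original = 1.118 × 10⁻⁵ × 4.8 × (32590)² = 1.118 × 10⁻⁵ × 4.8 × 1,062,108,100 ≈ 56,997 × g
Your rotor: r = 60 mm / 2 = 30 mm = 3 cm
56,997 = 1.118 × 10⁻⁵ × 3 × N²
N² = 56,997 / (3.354 × 10⁻⁵) = 1,699,373,882
N ≈ √1,699,373,882 ≈ 41,223.5

≈ 41200 RPM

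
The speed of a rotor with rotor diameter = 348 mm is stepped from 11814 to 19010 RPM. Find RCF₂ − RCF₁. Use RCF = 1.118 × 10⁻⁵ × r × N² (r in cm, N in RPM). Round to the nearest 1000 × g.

≈ 43000 × g

r = 348 mm / 2 = 174 mm = 17.4 cm
RCF₁ = 1.118 × 10⁻⁵ × 17.4 × (11814)² = 1.118 × 10⁻⁵ × 17.4 × 139,570,596 ≈ 27,150.9 × g
RCF₂ = 1.118 × 10⁻⁵ × 17.4 × (19010)² = 1.118 × 10⁻⁵ × 17.4 × 361,380,100 ≈ 70,300 × g
Increase = 70,300 − 27,150.9 = 43,149.1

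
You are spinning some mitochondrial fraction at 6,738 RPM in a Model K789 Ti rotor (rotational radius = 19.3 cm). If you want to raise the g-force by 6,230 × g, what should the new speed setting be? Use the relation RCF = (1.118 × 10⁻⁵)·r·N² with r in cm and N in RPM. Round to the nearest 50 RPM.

Current RCF = 1.118 × 10⁻⁵ × 19.3 × (6738)² = 1.118 × 10⁻⁵ × 19.3 × 45,400,644 ≈ 9,796.3 × g
Target RCF = 9,796.3 + 6,230 = 16,026.3 × g
N² = 16,026.3 / (21.5774 × 10⁻⁵) = 74,273,545
N ≈ √74,273,545 ≈ 8,618.2

8600 RPM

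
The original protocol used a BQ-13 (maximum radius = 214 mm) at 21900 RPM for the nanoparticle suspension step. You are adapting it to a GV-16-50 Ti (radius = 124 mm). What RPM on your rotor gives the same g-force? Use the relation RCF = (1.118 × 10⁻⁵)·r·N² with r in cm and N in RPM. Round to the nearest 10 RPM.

≈ 28770 RPM

Original rotor: r = 214 mm = 21.4 cm
RCF = 1.118 × 10⁻⁵ × r × N²
RCF_original = 1.118 × 10⁻⁵ × 21.4 × (21900)² = 1.118 × 10⁻⁵ × 21.4 × 479,610,000 ≈ 114,747.7 × g
Your rotor: r = 124 mm = 12.4 cm
114,747.7 = 1.118 × 10⁻⁵ × 12.4 × N²
N² = 114,747.7 / (13.8632 × 10⁻⁵) = 827,714,381
N ≈ √827,714,381 ≈ 28,770.0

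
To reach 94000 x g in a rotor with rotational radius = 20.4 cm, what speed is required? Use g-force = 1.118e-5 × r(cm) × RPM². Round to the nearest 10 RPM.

≈ 20300 RPM

RCF = 1.118 × 10⁻⁵ × r × N²
94,000 = 1.118 × 10⁻⁵ × 20.4 × N²
N² = 94,000 / (22.8072 × 10⁻⁵) = 412,150,549
N ≈ √412,150,549 ≈ 20,301.5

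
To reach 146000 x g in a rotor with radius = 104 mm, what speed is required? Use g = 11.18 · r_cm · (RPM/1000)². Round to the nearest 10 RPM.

35440 RPM

r = 104 mm = 10.4 cm
146,000 = 11.18 × 10.4 × (N/1000)²
(N/1000)² = 146,000 / 116.272 = 1255.676
N = 1000 × √1255.676 ≈ 35,435.5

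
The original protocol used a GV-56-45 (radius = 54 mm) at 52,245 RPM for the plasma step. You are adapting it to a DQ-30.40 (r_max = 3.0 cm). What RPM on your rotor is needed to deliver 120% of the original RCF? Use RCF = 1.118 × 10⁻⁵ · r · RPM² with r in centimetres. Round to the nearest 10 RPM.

Original rotor: r = 54 mm = 5.4 cm
RCF_original = 1.118 × 10⁻⁵ × 5.4 × (52245)² = 1.118 × 10⁻⁵ × 5.4 × 2,729,540,025 ≈ 164,787.8 × g
Target RCF = 1.2 × 164,787.8 ≈ 197,745.4 × g
197,745.4 = 1.118 × 10⁻⁵ × 3 × N²
N² = 197,745.4 / (3.354 × 10⁻⁵) = 5,895,807,990
N ≈ √5,895,807,990 ≈ 76,784.2

≈ 76780 RPM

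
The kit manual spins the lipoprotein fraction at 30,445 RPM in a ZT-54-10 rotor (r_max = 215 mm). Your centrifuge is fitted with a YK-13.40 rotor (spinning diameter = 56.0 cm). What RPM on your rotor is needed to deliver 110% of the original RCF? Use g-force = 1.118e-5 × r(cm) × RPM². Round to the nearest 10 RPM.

27980 RPM

Original rotor: r = 215 mm = 21.5 cm
RCF_original = 1.118 × 10⁻⁵ × 21.5 × (30445)² = 1.118 × 10⁻⁵ × 21.5 × 926,898,025 ≈ 222,798.5 × g
Target RCF = 1.1 × 222,798.5 ≈ 245,078.4 × g
Your rotor: r = 56.0 / 2 = 28 cm
245,078.4 = 1.118 × 10⁻⁵ × 28 × N²
N² = 245,078.4 / (31.304 × 10⁻⁵) = 782,898,032
N ≈ √782,898,032 ≈ 27,980.3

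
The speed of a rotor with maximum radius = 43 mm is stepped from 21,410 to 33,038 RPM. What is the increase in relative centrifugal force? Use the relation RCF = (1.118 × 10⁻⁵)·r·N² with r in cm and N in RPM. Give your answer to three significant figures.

r = 43 mm = 4.3 cm
RCF₁ = 1.118 × 10⁻⁵ × 4.3 × (21410)² = 1.118 × 10⁻⁵ × 4.3 × 458,388,100 ≈ 22,036.5 × g
RCF₂ = 1.118 × 10⁻⁵ × 4.3 × (33038)² = 1.118 × 10⁻⁵ × 4.3 × 1,091,509,444 ≈ 52,473.2 × g
Increase = 52,473.2 − 22,036.5 = 30,436.7

30400 ×g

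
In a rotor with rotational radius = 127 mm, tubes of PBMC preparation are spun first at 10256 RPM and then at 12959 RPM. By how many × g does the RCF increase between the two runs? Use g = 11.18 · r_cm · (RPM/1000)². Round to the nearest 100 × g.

8900 × g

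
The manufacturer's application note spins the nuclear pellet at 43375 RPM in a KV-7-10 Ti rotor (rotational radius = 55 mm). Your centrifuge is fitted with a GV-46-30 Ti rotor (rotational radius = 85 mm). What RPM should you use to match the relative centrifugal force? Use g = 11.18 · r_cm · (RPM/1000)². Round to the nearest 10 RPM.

34890 RPM

Original rotor: r = 55 mm = 5.5 cm
RCF = 11.18 × r × (N/1000)²
RCF_original = 11.18 × 5.5 × (43.375)² = 11.18 × 5.5 × 1,881.390625 ≈ 115,686.7 × g
Your rotor: r = 85 mm = 8.5 cm
115,686.7 = 11.18 × 8.5 × (N/1000)²
(N/1000)² = 115,686.7 / 95.03 = 1217.37
N = 1000 × √1217.37 ≈ 34,890.8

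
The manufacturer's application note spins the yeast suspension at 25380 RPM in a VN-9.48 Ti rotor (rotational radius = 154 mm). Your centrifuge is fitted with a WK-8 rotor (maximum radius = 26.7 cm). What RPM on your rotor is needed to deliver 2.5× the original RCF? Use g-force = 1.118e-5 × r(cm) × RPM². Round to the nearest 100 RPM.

30500 RPM

Original rotor: r = 154 mm = 15.4 cm
RCF_original = 1.118 × 10⁻⁵ × 15.4 × (25380)² = 1.118 × 10⁻⁵ × 15.4 × 644,144,400 ≈ 110,903.6 × g
Target RCF = 2.5 × 110,903.6 ≈ 277,259 × g
277,259 = 1.118 × 10⁻⁵ × 26.7 × N²
N² = 277,259 / (29.8506 × 10⁻⁵) = 928,822,201
N ≈ √928,822,201 ≈ 30,476.6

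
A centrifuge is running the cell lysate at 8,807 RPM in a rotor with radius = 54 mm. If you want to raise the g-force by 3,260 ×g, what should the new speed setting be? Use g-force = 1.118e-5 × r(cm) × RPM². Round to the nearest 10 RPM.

N₂ ≈ 11470 RPM

r = 54 mm = 5.4 cm
Current RCF = 1.118 × 10⁻⁵ × 5.4 × (8807)² = 1.118 × 10⁻⁵ × 5.4 × 77,563,249 ≈ 4,682.6 × g
Target RCF = 4,682.6 + 3,260 = 7,942.6 × g
N² = 7,942.6 / (6.0372 × 10⁻⁵) = 131,560,989
N ≈ √131,560,989 ≈ 11,470.0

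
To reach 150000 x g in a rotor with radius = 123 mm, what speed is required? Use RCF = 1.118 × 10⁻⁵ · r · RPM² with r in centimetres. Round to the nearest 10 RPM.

≈ 33030 RPM

r = 123 mm = 12.3 cm
150,000 = 1.118 × 10⁻⁵ × 12.3 × N²
N² = 150,000 / (13.7514 × 10⁻⁵) = 1,090,798,028
N ≈ √1,090,798,028 ≈ 33,027.2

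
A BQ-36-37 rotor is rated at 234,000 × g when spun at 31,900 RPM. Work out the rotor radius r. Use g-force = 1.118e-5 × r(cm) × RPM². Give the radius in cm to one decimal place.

r ≈ 20.6 cm

RCF = 1.118 × 10⁻⁵ × r × N²
234000 = 1.118 × 10⁻⁵ × r × (31900)²
r = 234000 / (1.118 × 10⁻⁵ × 1,017,610,000) = 234000 / 11376.88 ≈ 20.568 cm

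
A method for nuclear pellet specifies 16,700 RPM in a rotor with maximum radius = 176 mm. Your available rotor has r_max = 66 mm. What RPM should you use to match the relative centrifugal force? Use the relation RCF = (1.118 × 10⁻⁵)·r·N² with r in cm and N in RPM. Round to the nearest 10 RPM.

Original rotor: r = 176 mm = 17.6 cm
RCF_original = 1.118 × 10⁻⁵ × 17.6 × (16700)² = 1.118 × 10⁻⁵ × 17.6 × 278,890,000 ≈ 54,876.6 × g
Your rotor: r = 66 mm = 6.6 cm
54,876.6 = 1.118 × 10⁻⁵ × 6.6 × N²
N² = 54,876.6 / (7.3788 × 10⁻⁵) = 743,706,294
N ≈ √743,706,294 ≈ 27,271.0

≈ 27270 RPM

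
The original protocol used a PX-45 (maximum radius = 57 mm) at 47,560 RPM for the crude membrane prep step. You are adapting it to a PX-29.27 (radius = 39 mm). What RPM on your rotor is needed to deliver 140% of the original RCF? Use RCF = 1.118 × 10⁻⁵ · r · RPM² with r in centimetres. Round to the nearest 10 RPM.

Original rotor: r = 57 mm = 5.7 cm
RCF_original = 1.118 × 10⁻⁵ × 5.7 × (47560)² = 1.118 × 10⁻⁵ × 5.7 × 2,261,953,600 ≈ 144,145.3 × g
Target RCF = 1.4 × 144,145.3 ≈ 201,803.4 × g
Your rotor: r = 39 mm = 3.9 cm
201,803.4 = 1.118 × 10⁻⁵ × 3.9 × N²
N² = 201,803.4 / (4.3602 × 10⁻⁵) = 4,628,306,041
N ≈ √4,628,306,041 ≈ 68,031.7

≈ 68030 RPM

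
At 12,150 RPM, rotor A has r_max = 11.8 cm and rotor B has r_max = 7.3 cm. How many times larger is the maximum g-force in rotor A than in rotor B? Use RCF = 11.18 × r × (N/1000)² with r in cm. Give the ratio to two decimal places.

1.62

At fixed N, RCF ∝ r, so RCF_A/RCF_B = r_A/r_B = 11.8 / 7.3 = 1.6164.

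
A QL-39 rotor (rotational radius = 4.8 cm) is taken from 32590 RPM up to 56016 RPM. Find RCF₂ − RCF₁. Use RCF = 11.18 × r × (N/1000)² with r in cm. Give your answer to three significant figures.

RCF₁ = 11.18 × 4.8 × (32.59)² = 11.18 × 4.8 × 1,062.1081 ≈ 56,997 × g
RCF₂ = 11.18 × 4.8 × (56.016)² = 11.18 × 4.8 × 3,137.792256 ≈ 168,386.5 × g
Increase = 168,386.5 − 56,997 = 111,389.5

111000 × g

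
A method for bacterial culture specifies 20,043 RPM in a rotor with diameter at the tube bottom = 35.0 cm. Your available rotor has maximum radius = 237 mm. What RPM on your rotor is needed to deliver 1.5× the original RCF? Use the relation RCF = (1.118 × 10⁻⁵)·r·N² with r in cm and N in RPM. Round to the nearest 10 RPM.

≈ 21090 RPM

Original rotor: r = 35.0 / 2 = 17.5 cm
RCF_original = 1.118 × 10⁻⁵ × 17.5 × (20043)² = 1.118 × 10⁻⁵ × 17.5 × 401,721,849 ≈ 78,596.9 × g
Target RCF = 1.5 × 78,596.9 ≈ 117,895.3 × g
Your rotor: r = 237 mm = 23.7 cm
117,895.3 = 1.118 × 10⁻⁵ × 23.7 × N²
N² = 117,895.3 / (26.4966 × 10⁻⁵) = 444,945,012
N ≈ √444,945,012 ≈ 21,093.7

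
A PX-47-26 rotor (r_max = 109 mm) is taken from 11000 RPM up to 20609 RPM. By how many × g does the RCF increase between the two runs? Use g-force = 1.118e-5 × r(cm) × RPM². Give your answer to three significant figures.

r = 109 mm = 10.9 cm
RCF₁ = 1.118 × 10⁻⁵ × 10.9 × (11000)² = 1.118 × 10⁻⁵ × 10.9 × 121,000,000 ≈ 14,745.3 × g
RCF₂ = 1.118 × 10⁻⁵ × 10.9 × (20609)² = 1.118 × 10⁻⁵ × 10.9 × 424,730,881 ≈ 51,758.6 × g
Increase = 51,758.6 − 14,745.3 = 37,013.3

≈ 37000 × g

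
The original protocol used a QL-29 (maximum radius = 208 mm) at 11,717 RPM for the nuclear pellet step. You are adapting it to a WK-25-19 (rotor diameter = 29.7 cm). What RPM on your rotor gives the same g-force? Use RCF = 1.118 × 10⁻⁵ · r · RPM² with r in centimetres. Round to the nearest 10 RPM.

13870 RPM

Original rotor: r = 208 mm = 20.8 cm
RCF_original = 1.118 × 10⁻⁵ × 20.8 × (11717)² = 1.118 × 10⁻⁵ × 20.8 × 137,288,089 ≈ 31,925.5 × g
Your rotor: r = 29.7 / 2 = 14.85 cm
31,925.5 = 1.118 × 10⁻⁵ × 14.85 × N²
N² = 31,925.5 / (16.6023 × 10⁻⁵) = 192,295,646
N ≈ √192,295,646 ≈ 13,867.1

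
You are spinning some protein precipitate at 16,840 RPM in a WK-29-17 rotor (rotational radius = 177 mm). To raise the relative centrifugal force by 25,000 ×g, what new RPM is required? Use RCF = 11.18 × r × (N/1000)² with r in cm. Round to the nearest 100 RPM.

r = 177 mm = 17.7 cm
Current RCF = 11.18 × 17.7 × (16.84)² = 11.18 × 17.7 × 283.5856 ≈ 56,117.6 × g
Target RCF = 56,117.6 + 25,000 = 81,117.6 × g
(N/1000)² = 81,117.6 / 197.886 = 409.9209
N = 1000 × √409.9209 ≈ 20,246.5

N₂ ≈ 20200 RPM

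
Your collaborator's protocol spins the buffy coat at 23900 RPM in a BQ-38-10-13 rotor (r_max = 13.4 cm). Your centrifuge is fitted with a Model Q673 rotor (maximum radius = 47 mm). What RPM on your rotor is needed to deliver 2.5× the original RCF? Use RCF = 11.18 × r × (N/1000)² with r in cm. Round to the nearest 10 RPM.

RCF = 11.18 × r × (N/1000)²
RCF_original = 11.18 × 13.4 × (23.9)² = 11.18 × 13.4 × 571.21 ≈ 85,574.1 × g
Target RCF = 2.5 × 85,574.1 ≈ 213,935.2 × g
Your rotor: r = 47 mm = 4.7 cm
213,935.2 = 11.18 × 4.7 × (N/1000)²
(N/1000)² = 213,935.2 / 52.546 = 4071.389
N = 1000 × √4071.389 ≈ 63,807.4

≈ 63810 RPM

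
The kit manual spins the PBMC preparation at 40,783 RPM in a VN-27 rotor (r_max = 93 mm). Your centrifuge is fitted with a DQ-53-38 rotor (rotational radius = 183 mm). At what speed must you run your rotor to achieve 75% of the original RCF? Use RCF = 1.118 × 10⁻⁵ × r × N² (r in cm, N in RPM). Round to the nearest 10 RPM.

25180 RPM

Original rotor: r = 93 mm = 9.3 cm
RCF_original = 1.118 × 10⁻⁵ × 9.3 × (40783)² = 1.118 × 10⁻⁵ × 9.3 × 1,663,253,089 ≈ 172,935.1 × g
Target RCF = 0.75 × 172,935.1 ≈ 129,701.3 × g
Your rotor: r = 183 mm = 18.3 cm
129,701.3 = 1.118 × 10⁻⁵ × 18.3 × N²
N² = 129,701.3 / (20.4594 × 10⁻⁵) = 633,944,788
N ≈ √633,944,788 ≈ 25,178.3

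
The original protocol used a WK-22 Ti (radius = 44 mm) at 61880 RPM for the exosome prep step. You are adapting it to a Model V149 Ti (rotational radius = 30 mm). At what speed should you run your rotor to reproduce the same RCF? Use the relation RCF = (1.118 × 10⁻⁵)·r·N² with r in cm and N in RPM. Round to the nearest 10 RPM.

Original rotor: r = 44 mm = 4.4 cm
RCF_original = 1.118 × 10⁻⁵ × 4.4 × (61880)² = 1.118 × 10⁻⁵ × 4.4 × 3,829,134,400 ≈ 188,362.8 × g
Your rotor: r = 30 mm = 3.0 cm
188,362.8 = 1.118 × 10⁻⁵ × 3 × N²
N² = 188,362.8 / (3.354 × 10⁻⁵) = 5,616,064,401
N ≈ √5,616,064,401 ≈ 74,940.4

74940 RPM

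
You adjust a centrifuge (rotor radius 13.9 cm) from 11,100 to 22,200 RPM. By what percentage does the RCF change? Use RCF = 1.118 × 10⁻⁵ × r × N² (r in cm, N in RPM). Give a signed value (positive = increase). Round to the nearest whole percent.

RCF ∝ N², so the ratio is (22200/11100)² = (2.000000)² = 4.0000.
Change = 4.0000 − 1 = +3.0000 → +300.0%.

+300%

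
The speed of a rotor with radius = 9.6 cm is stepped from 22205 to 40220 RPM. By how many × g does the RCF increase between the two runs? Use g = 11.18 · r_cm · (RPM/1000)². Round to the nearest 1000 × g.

RCF₁ = 11.18 × 9.6 × (22.205)² = 11.18 × 9.6 × 493.062025 ≈ 52,919.4 × g
RCF₂ = 11.18 × 9.6 × (40.22)² = 11.18 × 9.6 × 1,617.6484 ≈ 173,619 × g
Increase = 173,619 − 52,919.4 = 120,699.6

121000 × g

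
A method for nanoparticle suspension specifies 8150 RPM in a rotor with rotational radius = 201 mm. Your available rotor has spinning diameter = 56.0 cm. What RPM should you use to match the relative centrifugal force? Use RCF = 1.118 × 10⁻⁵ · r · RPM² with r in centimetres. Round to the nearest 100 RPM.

Original rotor: r = 201 mm = 20.1 cm
RCF_original = 1.118 × 10⁻⁵ × 20.1 × (8150)² = 1.118 × 10⁻⁵ × 20.1 × 66,422,500 ≈ 14,926.3 × g
Your rotor: r = 56.0 / 2 = 28 cm
14,926.3 = 1.118 × 10⁻⁵ × 28 × N²
N² = 14,926.3 / (31.304 × 10⁻⁵) = 47,681,766
N ≈ √47,681,766 ≈ 6,905.2

≈ 6900 RPM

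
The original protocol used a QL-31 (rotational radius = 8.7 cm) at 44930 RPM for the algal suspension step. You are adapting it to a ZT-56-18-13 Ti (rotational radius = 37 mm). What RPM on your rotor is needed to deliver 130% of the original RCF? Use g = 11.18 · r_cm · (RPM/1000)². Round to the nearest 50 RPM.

RCF_original = 11.18 × 8.7 × (44.93)² = 11.18 × 8.7 × 2,018.7049 ≈ 196,351.4 × g
Target RCF = 1.3 × 196,351.4 ≈ 255,256.8 × g
Your rotor: r = 37 mm = 3.7 cm
255,256.8 = 11.18 × 3.7 × (N/1000)²
(N/1000)² = 255,256.8 / 41.366 = 6170.691
N = 1000 × √6170.691 ≈ 78,553.7

≈ 78550 RPM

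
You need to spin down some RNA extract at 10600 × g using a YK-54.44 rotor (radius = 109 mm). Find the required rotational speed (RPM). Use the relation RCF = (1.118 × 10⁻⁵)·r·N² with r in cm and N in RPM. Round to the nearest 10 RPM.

r = 109 mm = 10.9 cm
RCF = 1.118 × 10⁻⁵ × r × N²
10,600 = 1.118 × 10⁻⁵ × 10.9 × N²
N² = 10,600 / (12.1862 × 10⁻⁵) = 86,983,637
N ≈ √86,983,637 ≈ 9,326.5

9330 RPM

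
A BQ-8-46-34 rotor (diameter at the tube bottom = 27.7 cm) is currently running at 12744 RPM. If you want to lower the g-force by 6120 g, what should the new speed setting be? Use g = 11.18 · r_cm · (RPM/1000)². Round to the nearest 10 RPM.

N₂ ≈ 11090 RPM

r = 27.7 / 2 = 13.85 cm
Current RCF = 11.18 × 13.85 × (12.744)² = 11.18 × 13.85 × 162.409536 ≈ 25,148 × g
Target RCF = 25,148 − 6,120 = 19,028 × g
(N/1000)² = 19,028 / 154.843 = 122.8858
N = 1000 × √122.8858 ≈ 11,085.4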